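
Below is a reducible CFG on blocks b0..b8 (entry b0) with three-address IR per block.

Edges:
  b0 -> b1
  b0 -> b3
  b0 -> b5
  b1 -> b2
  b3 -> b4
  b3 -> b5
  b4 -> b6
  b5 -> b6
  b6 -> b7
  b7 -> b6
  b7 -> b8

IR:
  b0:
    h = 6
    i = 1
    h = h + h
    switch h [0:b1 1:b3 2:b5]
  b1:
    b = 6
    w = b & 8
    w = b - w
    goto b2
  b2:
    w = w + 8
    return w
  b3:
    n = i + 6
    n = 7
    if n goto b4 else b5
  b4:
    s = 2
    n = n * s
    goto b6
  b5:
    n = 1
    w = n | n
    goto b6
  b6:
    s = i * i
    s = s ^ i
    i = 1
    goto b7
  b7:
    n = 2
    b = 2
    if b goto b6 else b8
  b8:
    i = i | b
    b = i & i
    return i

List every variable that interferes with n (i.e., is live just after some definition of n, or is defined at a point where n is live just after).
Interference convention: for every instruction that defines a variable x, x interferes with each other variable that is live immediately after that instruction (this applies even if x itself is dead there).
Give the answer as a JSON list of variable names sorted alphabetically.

def/use:
  b0: {h,i} / ∅
  b1: {b,w} / ∅
  b2: {w} / {w}
  b3: {n} / {i}
  b4: {n,s} / {n}
  b5: {n,w} / ∅
  b6: {i,s} / {i}
  b7: {b,n} / ∅
  b8: {b,i} / {b,i}

Liveness:
  b0: in=∅ out={i}
  b1: in=∅ out={w}
  b2: in={w} out=∅
  b3: in={i} out={i,n}
  b4: in={i,n} out={i}
  b5: in={i} out={i}
  b6: in={i} out={i}
  b7: in={i} out={b,i}
  b8: in={b,i} out=∅

Interference:
  b↔{i,w}
  h↔{i}
  i↔{b,h,n,s,w}
  n↔{i,s}
  s↔{i,n}
  w↔{b,i}

N(n) = ["i", "s"]

Answer: ["i", "s"]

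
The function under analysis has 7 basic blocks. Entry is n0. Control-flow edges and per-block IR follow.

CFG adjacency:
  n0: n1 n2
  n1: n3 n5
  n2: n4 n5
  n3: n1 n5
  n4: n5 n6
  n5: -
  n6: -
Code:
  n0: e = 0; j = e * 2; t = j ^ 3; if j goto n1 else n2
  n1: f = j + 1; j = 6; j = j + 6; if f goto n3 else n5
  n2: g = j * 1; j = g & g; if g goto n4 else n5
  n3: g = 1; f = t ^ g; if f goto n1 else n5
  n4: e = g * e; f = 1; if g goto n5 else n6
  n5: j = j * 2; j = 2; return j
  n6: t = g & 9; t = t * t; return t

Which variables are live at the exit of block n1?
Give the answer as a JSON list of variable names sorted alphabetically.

Answer: ["j", "t"]

Derivation:
def/use:
  n0: def={e,j,t} ue=∅
  n1: def={f,j} ue={j}
  n2: def={g,j} ue={j}
  n3: def={f,g} ue={t}
  n4: def={e,f} ue={e,g}
  n5: def={j} ue={j}
  n6: def={t} ue={g}

Live sets:
  n0: in=∅ out={e,j,t}
  n1: in={j,t} out={j,t}
  n2: in={e,j} out={e,g,j}
  n3: in={j,t} out={j,t}
  n4: in={e,g,j} out={g,j}
  n5: in={j} out=∅
  n6: in={g} out=∅

live-out(n1) = ["j", "t"]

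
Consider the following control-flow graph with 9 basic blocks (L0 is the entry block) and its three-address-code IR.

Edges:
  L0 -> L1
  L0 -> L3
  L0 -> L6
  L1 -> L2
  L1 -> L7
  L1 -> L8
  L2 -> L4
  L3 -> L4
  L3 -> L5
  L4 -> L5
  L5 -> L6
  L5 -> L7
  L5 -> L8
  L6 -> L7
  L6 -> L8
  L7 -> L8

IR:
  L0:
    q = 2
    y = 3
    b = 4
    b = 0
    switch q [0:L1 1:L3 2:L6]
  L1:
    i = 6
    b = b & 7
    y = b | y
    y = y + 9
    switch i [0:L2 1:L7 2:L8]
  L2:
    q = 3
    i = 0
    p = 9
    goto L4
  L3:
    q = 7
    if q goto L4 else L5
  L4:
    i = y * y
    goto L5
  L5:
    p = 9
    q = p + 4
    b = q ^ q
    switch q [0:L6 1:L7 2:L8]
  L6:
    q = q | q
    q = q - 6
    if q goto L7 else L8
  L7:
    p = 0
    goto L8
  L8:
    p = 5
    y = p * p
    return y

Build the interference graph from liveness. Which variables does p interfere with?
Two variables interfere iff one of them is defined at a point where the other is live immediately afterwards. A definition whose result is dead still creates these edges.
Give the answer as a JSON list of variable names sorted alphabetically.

Block summaries:
  L0: def={b,q,y} ue=∅
  L1: def={b,i,y} ue={b,y}
  L2: def={i,p,q} ue=∅
  L3: def={q} ue=∅
  L4: def={i} ue={y}
  L5: def={b,p,q} ue=∅
  L6: def={q} ue={q}
  L7: def={p} ue=∅
  L8: def={p,y} ue=∅

Live sets:
  live L0: ∅→{b,q,y}
  live L1: {b,y}→{y}
  live L2: {y}→{y}
  live L3: {y}→{y}
  live L4: {y}→∅
  live L5: ∅→{q}
  live L6: {q}→∅
  live L7: ∅→∅
  live L8: ∅→∅

Interference:
  b↔{i,q,y}
  i↔{b,y}
  p↔{y}
  q↔{b,y}
  y↔{b,i,p,q}

N(p) = ["y"]

Answer: ["y"]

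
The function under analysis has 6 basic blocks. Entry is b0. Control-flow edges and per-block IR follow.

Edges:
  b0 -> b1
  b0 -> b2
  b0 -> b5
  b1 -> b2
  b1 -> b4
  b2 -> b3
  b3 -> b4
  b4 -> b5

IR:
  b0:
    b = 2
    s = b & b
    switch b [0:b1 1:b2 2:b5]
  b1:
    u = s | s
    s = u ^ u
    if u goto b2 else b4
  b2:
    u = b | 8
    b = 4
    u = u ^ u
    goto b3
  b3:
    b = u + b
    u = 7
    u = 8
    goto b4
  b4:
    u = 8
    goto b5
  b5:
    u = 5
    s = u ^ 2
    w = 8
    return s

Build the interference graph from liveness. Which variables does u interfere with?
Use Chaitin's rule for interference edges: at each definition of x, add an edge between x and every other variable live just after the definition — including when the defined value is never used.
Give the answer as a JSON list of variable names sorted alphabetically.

Block summaries:
  b0 def {b,s} use ∅
  b1 def {s,u} use {s}
  b2 def {b,u} use {b}
  b3 def {b,u} use {b,u}
  b4 def {u} use ∅
  b5 def {s,u,w} use ∅

Backward fixpoint:
  live b0: ∅→{b,s}
  live b1: {b,s}→{b}
  live b2: {b}→{b,u}
  live b3: {b,u}→∅
  live b4: ∅→∅
  live b5: ∅→∅

Interfere edges:
  b — {s,u}
  s — {b,u,w}
  u — {b,s}
  w — {s}

N(u) = ["b", "s"]

Answer: ["b", "s"]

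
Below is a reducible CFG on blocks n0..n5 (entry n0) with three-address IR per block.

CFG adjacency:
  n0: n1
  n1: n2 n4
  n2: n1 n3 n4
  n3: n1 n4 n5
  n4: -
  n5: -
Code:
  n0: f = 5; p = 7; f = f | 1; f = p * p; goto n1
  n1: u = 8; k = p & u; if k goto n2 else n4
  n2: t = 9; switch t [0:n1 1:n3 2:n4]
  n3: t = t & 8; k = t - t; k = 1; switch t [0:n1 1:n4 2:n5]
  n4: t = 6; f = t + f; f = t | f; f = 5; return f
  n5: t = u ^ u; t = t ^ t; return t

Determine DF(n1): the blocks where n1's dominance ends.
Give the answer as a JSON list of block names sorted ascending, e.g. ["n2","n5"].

Answer: ["n1"]

Working:
idom tree: n1←n0 n2←n1 n3←n2 n4←n1 n5←n3
Dom at joins:
  n1: preds {n0,n2,n3}: {n0} ∩ {n0,n1,n2} ∩ {n0,n1,n2,n3} = {n0}; idom=n0
  n4: preds {n1,n2,n3}: {n0,n1} ∩ {n0,n1,n2} ∩ {n0,n1,n2,n3} = {n0,n1}; idom=n1

Frontier:
  join n1 pred n0: · stop@n0
  join n1 pred n2: n2→n1 stop@n0
  join n1 pred n3: n3→n2→n1 stop@n0
  join n4 pred n1: · stop@n1
  join n4 pred n2: n2 stop@n1
  join n4 pred n3: n3→n2 stop@n1
  n0 → ∅
  n1 → {n1}
  n2 → {n1,n4}
  n3 → {n1,n4}
  n4 → ∅
  n5 → ∅

DF(n1) = ["n1"]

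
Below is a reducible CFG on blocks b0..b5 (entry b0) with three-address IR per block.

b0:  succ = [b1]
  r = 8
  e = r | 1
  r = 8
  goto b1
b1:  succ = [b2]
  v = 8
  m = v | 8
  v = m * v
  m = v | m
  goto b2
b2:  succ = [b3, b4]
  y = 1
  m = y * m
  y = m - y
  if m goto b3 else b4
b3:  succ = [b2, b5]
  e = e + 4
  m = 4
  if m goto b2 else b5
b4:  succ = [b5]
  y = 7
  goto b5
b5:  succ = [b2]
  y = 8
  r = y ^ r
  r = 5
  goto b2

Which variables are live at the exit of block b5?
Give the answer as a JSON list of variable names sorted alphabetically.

Answer: ["e", "m", "r"]

Derivation:
def/use:
  b0: {e,r} / ∅
  b1: {m,v} / ∅
  b2: {m,y} / {m}
  b3: {e,m} / {e}
  b4: {y} / ∅
  b5: {r,y} / {r}

Liveness:
  live b0: ∅→{e,r}
  live b1: {e,r}→{e,m,r}
  live b2: {e,m,r}→{e,m,r}
  live b3: {e,r}→{e,m,r}
  live b4: {e,m,r}→{e,m,r}
  live b5: {e,m,r}→{e,m,r}

live-out(b5) = ["e", "m", "r"]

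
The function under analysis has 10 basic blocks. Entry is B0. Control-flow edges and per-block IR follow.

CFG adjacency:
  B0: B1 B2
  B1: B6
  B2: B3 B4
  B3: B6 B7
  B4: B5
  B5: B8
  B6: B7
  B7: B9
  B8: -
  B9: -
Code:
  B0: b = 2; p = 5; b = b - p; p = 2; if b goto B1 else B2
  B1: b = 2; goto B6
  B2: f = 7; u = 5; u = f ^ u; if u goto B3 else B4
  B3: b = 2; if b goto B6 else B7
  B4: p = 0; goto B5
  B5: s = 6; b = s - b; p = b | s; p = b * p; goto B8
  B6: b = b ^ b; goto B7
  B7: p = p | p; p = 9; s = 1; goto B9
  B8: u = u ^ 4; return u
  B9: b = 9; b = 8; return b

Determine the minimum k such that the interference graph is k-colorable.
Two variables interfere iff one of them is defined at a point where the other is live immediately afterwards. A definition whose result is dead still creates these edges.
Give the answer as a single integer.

Answer: 4

Working:
Per-block:
  B0: {b,p} / ∅
  B1: {b} / ∅
  B2: {f,u} / ∅
  B3: {b} / ∅
  B4: {p} / ∅
  B5: {b,p,s} / {b}
  B6: {b} / {b}
  B7: {p,s} / {p}
  B8: {u} / {u}
  B9: {b} / ∅

Liveness:
  B0 li=∅ lo={b,p}
  B1 li={p} lo={b,p}
  B2 li={b,p} lo={b,p,u}
  B3 li={p} lo={b,p}
  B4 li={b,u} lo={b,u}
  B5 li={b,u} lo={u}
  B6 li={b,p} lo={p}
  B7 li={p} lo=∅
  B8 li={u} lo=∅
  B9 li=∅ lo=∅

Interference:
  b — {f,p,s,u}
  f — {b,p,u}
  p — {b,f,u}
  s — {b,u}
  u — {b,f,p,s}

Colouring:
  clique {b,f,p,u} ⇒ need ≥ 4
  4-colouring: c0={b}  c1={u}  c2={f,s}  c3={p}
  χ = 4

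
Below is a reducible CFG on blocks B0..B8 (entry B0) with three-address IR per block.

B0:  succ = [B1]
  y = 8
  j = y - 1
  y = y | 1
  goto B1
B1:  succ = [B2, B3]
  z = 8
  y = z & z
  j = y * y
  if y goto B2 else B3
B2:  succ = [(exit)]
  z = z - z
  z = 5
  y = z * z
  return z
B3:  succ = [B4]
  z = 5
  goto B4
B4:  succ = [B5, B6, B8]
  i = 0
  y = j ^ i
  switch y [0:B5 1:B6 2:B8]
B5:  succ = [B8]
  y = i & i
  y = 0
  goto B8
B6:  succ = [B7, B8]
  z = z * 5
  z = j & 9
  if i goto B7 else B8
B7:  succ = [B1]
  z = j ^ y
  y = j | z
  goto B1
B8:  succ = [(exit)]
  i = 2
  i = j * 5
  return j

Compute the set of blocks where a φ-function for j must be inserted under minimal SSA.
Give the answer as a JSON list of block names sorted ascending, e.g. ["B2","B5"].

idom tree: B1←B0 B2←B1 B3←B1 B4←B3 B5←B4 B6←B4 B7←B6 B8←B4
Join-block Dom:
  B1: preds {B0,B7}: {B0} ∩ {B0,B1,B3,B4,B6,B7} = {B0}; idom=B0
  B8: preds {B4,B5,B6}: {B0,B1,B3,B4} ∩ {B0,B1,B3,B4,B5} ∩ {B0,B1,B3,B4,B6} = {B0,B1,B3,B4}; idom=B4

Frontier:
  join B1 pred B0: · stop@B0
  join B1 pred B7: B7→B6→B4→B3→B1 stop@B0
  join B8 pred B4: · stop@B4
  join B8 pred B5: B5 stop@B4
  join B8 pred B6: B6 stop@B4
  DF(B0)=∅
  DF(B1)={B1}
  DF(B2)=∅
  DF(B3)={B1}
  DF(B4)={B1}
  DF(B5)={B8}
  DF(B6)={B1,B8}
  DF(B7)={B1}
  DF(B8)=∅

φ for j: defs {B0,B1}
  DF⁺ = {B1}

Answer: ["B1"]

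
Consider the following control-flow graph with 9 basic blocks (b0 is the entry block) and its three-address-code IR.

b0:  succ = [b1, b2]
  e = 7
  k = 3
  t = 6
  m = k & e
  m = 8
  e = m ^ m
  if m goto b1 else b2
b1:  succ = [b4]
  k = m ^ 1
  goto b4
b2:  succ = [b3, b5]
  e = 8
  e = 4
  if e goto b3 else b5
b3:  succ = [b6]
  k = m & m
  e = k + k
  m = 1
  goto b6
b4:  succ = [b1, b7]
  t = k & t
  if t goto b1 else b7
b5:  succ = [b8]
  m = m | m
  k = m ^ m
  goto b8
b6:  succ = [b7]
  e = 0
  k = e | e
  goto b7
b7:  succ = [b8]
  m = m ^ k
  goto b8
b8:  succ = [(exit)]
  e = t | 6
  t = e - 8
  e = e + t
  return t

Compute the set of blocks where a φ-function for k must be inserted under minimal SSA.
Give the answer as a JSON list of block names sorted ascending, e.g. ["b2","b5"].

Answer: ["b1", "b7", "b8"]

Working:
idom tree: b1←b0 b2←b0 b3←b2 b4←b1 b5←b2 b6←b3 b7←b0 b8←b0
Dom at joins:
  b1: preds {b0,b4}: {b0} ∩ {b0,b1,b4} = {b0}; idom=b0
  b7: preds {b4,b6}: {b0,b1,b4} ∩ {b0,b2,b3,b6} = {b0}; idom=b0
  b8: preds {b5,b7}: {b0,b2,b5} ∩ {b0,b7} = {b0}; idom=b0

DF walk-up:
  b1←b0: walk · to b0
  b1←b4: walk b4→b1 to b0
  b7←b4: walk b4→b1 to b0
  b7←b6: walk b6→b3→b2 to b0
  b8←b5: walk b5→b2 to b0
  b8←b7: walk b7 to b0
  DF(b0)=∅
  DF(b1)={b1,b7}
  DF(b2)={b7,b8}
  DF(b3)={b7}
  DF(b4)={b1,b7}
  DF(b5)={b8}
  DF(b6)={b7}
  DF(b7)={b8}
  DF(b8)=∅

φ for k: defs {b0,b1,b3,b5,b6}
  DF⁺ = {b1,b7,b8}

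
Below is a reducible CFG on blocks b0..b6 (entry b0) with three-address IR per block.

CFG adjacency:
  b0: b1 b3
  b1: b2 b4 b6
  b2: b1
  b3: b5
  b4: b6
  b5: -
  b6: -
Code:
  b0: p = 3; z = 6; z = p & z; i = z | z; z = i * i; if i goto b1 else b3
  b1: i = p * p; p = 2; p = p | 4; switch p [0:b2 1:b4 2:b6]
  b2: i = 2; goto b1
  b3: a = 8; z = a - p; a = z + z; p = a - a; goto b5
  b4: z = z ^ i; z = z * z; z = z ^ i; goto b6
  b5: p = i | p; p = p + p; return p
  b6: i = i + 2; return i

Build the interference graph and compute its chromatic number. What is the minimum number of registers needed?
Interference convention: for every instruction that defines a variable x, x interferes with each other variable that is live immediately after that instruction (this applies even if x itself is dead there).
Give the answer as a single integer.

Per-block:
  b0 def {i,p,z} use ∅
  b1 def {i,p} use {p}
  b2 def {i} use ∅
  b3 def {a,p,z} use {p}
  b4 def {z} use {i,z}
  b5 def {p} use {i,p}
  b6 def {i} use {i}

Liveness:
  live b0: ∅→{i,p,z}
  live b1: {p,z}→{i,p,z}
  live b2: {p,z}→{p,z}
  live b3: {i,p}→{i,p}
  live b4: {i,z}→{i}
  live b5: {i,p}→∅
  live b6: {i}→∅

Conflict graph:
  a — {i,p}
  i — {a,p,z}
  p — {a,i,z}
  z — {i,p}

Colouring:
  {a,i,p} pairwise interfere (3-clique) ⇒ χ ≥ 3
  3-colouring: c0={i}  c1={p}  c2={a,z}
  χ = 3

Answer: 3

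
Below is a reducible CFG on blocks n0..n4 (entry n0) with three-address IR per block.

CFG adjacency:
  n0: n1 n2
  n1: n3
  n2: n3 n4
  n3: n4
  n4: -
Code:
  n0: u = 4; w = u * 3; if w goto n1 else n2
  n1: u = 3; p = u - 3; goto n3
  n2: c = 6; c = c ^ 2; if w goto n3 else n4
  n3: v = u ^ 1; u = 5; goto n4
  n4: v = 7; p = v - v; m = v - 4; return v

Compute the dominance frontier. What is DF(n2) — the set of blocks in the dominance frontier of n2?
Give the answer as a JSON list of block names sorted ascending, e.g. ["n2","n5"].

Answer: ["n3", "n4"]

Derivation:
idom tree: n1←n0 n2←n0 n3←n0 n4←n0
Dom∩ at merges:
  n3: preds {n1,n2}: {n0,n1} ∩ {n0,n2} = {n0}; idom=n0
  n4: preds {n2,n3}: {n0,n2} ∩ {n0,n3} = {n0}; idom=n0

DF derivation:
  join n3 pred n1: n1 stop@n0
  join n3 pred n2: n2 stop@n0
  join n4 pred n2: n2 stop@n0
  join n4 pred n3: n3 stop@n0
  DF(n0)=∅
  DF(n1)={n3}
  DF(n2)={n3,n4}
  DF(n3)={n4}
  DF(n4)=∅

DF(n2) = ["n3", "n4"]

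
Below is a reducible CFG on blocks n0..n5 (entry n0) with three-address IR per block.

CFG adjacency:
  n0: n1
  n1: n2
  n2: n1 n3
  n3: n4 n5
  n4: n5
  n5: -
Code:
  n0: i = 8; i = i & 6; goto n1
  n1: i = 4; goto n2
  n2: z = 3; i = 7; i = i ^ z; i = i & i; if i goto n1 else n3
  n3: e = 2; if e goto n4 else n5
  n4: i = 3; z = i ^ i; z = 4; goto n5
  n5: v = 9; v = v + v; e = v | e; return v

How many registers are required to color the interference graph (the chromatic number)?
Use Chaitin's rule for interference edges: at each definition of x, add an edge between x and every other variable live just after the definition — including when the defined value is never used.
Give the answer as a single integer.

Block summaries:
  n0: def={i} ue=∅
  n1: def={i} ue=∅
  n2: def={i,z} ue=∅
  n3: def={e} ue=∅
  n4: def={i,z} ue=∅
  n5: def={e,v} ue={e}

Live sets:
  n0: in=∅ out=∅
  n1: in=∅ out=∅
  n2: in=∅ out=∅
  n3: in=∅ out={e}
  n4: in={e} out={e}
  n5: in={e} out=∅

Conflict graph:
  e↔{i,v,z}
  i↔{e,z}
  v↔{e}
  z↔{e,i}

Chromatic number:
  {e,i,z} pairwise interfere (3-clique) ⇒ χ ≥ 3
  assign e→r0 i→r1 v→r1 z→r2 — no edge inside a register ⇒ χ ≤ 3
  χ = 3

Answer: 3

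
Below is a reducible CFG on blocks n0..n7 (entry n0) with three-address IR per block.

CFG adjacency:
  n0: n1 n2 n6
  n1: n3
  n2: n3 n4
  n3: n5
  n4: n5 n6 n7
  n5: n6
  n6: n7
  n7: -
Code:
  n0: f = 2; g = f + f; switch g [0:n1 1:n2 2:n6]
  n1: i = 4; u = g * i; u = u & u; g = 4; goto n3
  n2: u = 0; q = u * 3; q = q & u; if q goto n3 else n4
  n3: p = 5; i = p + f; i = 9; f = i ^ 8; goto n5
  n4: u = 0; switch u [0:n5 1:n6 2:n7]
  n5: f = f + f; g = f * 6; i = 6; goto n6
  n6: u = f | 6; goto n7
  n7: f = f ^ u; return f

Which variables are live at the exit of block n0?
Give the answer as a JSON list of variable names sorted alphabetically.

Answer: ["f", "g"]

Derivation:
Block summaries:
  n0 def {f,g} use ∅
  n1 def {g,i,u} use {g}
  n2 def {q,u} use ∅
  n3 def {f,i,p} use {f}
  n4 def {u} use ∅
  n5 def {f,g,i} use {f}
  n6 def {u} use {f}
  n7 def {f} use {f,u}

Live sets:
  live n0: ∅→{f,g}
  live n1: {f,g}→{f}
  live n2: {f}→{f}
  live n3: {f}→{f}
  live n4: {f}→{f,u}
  live n5: {f}→{f}
  live n6: {f}→{f,u}
  live n7: {f,u}→∅

live-out(n0) = ["f", "g"]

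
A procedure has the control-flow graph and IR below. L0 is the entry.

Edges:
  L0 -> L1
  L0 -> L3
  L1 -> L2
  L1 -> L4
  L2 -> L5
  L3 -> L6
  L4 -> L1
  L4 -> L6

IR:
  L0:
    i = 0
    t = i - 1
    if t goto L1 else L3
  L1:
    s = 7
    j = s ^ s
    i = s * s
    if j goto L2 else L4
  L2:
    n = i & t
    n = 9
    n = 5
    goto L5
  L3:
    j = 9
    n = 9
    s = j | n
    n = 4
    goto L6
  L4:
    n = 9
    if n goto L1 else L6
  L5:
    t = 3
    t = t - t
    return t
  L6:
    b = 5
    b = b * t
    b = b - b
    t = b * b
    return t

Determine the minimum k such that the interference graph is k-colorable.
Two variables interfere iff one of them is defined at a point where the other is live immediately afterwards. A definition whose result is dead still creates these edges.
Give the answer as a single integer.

Answer: 3

Derivation:
def/use:
  L0: {i,t} / ∅
  L1: {i,j,s} / ∅
  L2: {n} / {i,t}
  L3: {j,n,s} / ∅
  L4: {n} / ∅
  L5: {t} / ∅
  L6: {b,t} / {t}

Live sets:
  L0: in=∅ out={t}
  L1: in={t} out={i,t}
  L2: in={i,t} out=∅
  L3: in={t} out={t}
  L4: in={t} out={t}
  L5: in=∅ out=∅
  L6: in={t} out=∅

Interference:
  b — {t}
  i — {j,t}
  j — {i,n,s,t}
  n — {j,t}
  s — {j,t}
  t — {b,i,j,n,s}

Colouring:
  lower bound: {i,j,t} mutually conflict ⇒ χ ≥ 3
  assign b→R1 i→R2 j→R1 n→R2 s→R2 t→R0 — no edge inside a register ⇒ χ ≤ 3
  χ = 3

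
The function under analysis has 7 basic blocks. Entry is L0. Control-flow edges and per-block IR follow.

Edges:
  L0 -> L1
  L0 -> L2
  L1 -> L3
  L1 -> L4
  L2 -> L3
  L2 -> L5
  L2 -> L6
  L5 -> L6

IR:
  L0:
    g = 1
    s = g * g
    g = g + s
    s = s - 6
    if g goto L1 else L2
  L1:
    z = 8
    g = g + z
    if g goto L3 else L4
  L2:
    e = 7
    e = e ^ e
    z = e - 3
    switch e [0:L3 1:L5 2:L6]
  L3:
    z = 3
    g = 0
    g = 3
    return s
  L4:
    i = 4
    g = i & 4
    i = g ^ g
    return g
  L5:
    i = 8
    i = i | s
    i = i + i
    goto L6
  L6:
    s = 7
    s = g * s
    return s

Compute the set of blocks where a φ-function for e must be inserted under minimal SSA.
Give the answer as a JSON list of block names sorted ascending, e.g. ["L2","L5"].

Answer: ["L3"]

Derivation:
idom tree: L1←L0 L2←L0 L3←L0 L4←L1 L5←L2 L6←L2
Dom at joins:
  L3: preds {L1,L2}: {L0,L1} ∩ {L0,L2} = {L0}; idom=L0
  L6: preds {L2,L5}: {L0,L2} ∩ {L0,L2,L5} = {L0,L2}; idom=L2

Frontier:
  join L3 pred L1: L1 stop@L0
  join L3 pred L2: L2 stop@L0
  join L6 pred L2: · stop@L2
  join L6 pred L5: L5 stop@L2
  L0: DF=∅
  L1: DF={L3}
  L2: DF={L3}
  L3: DF=∅
  L4: DF=∅
  L5: DF={L6}
  L6: DF=∅

φ for e: defs {L2}
  DF⁺ = {L3}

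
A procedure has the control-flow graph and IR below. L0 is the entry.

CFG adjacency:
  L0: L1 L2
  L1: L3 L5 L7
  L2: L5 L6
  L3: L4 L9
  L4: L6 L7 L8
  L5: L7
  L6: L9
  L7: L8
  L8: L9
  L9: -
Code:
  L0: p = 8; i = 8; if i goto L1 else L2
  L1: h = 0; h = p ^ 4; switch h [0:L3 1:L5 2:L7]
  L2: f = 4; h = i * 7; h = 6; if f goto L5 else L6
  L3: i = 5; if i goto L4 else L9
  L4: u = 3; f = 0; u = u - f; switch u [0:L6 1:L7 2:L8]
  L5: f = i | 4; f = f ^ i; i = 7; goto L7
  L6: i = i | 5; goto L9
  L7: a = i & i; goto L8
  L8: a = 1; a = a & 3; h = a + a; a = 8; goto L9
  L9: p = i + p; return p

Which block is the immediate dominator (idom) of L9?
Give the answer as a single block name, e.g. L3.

idom tree: L1←L0 L2←L0 L3←L1 L4←L3 L5←L0 L6←L0 L7←L0 L8←L0 L9←L0
Join-block Dom:
  L5: preds {L1,L2}: {L0,L1} ∩ {L0,L2} = {L0}; idom=L0
  L6: preds {L2,L4}: {L0,L2} ∩ {L0,L1,L3,L4} = {L0}; idom=L0
  L7: preds {L1,L4,L5}: {L0,L1} ∩ {L0,L1,L3,L4} ∩ {L0,L5} = {L0}; idom=L0
  L8: preds {L4,L7}: {L0,L1,L3,L4} ∩ {L0,L7} = {L0}; idom=L0
  L9: preds {L3,L6,L8}: {L0,L1,L3} ∩ {L0,L6} ∩ {L0,L8} = {L0}; idom=L0

idom(L9) = L0

Answer: L0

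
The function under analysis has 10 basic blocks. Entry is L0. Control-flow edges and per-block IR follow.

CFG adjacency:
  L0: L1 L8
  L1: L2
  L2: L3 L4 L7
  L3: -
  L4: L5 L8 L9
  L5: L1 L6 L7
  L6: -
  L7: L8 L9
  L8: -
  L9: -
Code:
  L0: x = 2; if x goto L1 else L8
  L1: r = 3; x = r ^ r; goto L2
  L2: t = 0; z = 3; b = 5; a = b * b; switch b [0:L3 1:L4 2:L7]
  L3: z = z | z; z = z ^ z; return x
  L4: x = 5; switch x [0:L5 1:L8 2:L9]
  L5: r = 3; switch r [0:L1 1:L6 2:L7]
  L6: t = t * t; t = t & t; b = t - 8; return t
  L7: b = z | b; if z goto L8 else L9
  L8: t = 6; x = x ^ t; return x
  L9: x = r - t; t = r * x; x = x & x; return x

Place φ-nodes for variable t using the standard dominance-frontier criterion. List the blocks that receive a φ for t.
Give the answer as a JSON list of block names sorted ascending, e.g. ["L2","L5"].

idom tree: L1←L0 L2←L1 L3←L2 L4←L2 L5←L4 L6←L5 L7←L2 L8←L0 L9←L2
Dom at joins:
  L1: preds {L0,L5}: {L0} ∩ {L0,L1,L2,L4,L5} = {L0}; idom=L0
  L7: preds {L2,L5}: {L0,L1,L2} ∩ {L0,L1,L2,L4,L5} = {L0,L1,L2}; idom=L2
  L8: preds {L0,L4,L7}: {L0} ∩ {L0,L1,L2,L4} ∩ {L0,L1,L2,L7} = {L0}; idom=L0
  L9: preds {L4,L7}: {L0,L1,L2,L4} ∩ {L0,L1,L2,L7} = {L0,L1,L2}; idom=L2

Frontier:
  L1←L0: walk · to L0
  L1←L5: walk L5→L4→L2→L1 to L0
  L7←L2: walk · to L2
  L7←L5: walk L5→L4 to L2
  L8←L0: walk · to L0
  L8←L4: walk L4→L2→L1 to L0
  L8←L7: walk L7→L2→L1 to L0
  L9←L4: walk L4 to L2
  L9←L7: walk L7 to L2
  L0: DF=∅
  L1: DF={L1,L8}
  L2: DF={L1,L8}
  L3: DF=∅
  L4: DF={L1,L7,L8,L9}
  L5: DF={L1,L7}
  L6: DF=∅
  L7: DF={L8,L9}
  L8: DF=∅
  L9: DF=∅

φ for t: defs {L2,L6,L8,L9}
  DF⁺ = {L1,L8}

Answer: ["L1", "L8"]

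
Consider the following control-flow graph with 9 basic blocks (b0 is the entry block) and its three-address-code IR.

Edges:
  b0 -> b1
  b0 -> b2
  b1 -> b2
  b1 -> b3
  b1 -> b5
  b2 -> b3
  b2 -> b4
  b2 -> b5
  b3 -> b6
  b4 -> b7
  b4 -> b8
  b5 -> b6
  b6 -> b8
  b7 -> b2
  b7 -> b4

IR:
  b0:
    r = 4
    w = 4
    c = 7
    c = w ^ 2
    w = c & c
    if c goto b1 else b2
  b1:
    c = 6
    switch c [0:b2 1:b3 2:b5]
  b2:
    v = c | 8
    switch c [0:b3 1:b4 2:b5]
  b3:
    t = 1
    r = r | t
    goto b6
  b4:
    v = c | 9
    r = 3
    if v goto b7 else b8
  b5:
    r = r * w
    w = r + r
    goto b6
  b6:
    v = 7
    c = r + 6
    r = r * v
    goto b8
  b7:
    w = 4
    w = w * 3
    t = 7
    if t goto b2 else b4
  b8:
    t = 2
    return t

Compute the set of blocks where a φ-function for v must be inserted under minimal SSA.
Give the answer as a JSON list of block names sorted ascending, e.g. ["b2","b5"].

Answer: ["b2", "b3", "b4", "b5", "b6", "b8"]

Derivation:
idom tree: b1←b0 b2←b0 b3←b0 b4←b2 b5←b0 b6←b0 b7←b4 b8←b0
Join-block Dom:
  b2: preds {b0,b1,b7}: {b0} ∩ {b0,b1} ∩ {b0,b2,b4,b7} = {b0}; idom=b0
  b3: preds {b1,b2}: {b0,b1} ∩ {b0,b2} = {b0}; idom=b0
  b4: preds {b2,b7}: {b0,b2} ∩ {b0,b2,b4,b7} = {b0,b2}; idom=b2
  b5: preds {b1,b2}: {b0,b1} ∩ {b0,b2} = {b0}; idom=b0
  b6: preds {b3,b5}: {b0,b3} ∩ {b0,b5} = {b0}; idom=b0
  b8: preds {b4,b6}: {b0,b2,b4} ∩ {b0,b6} = {b0}; idom=b0

DF walk-up:
  join b2 pred b0: · stop@b0
  join b2 pred b1: b1 stop@b0
  join b2 pred b7: b7→b4→b2 stop@b0
  join b3 pred b1: b1 stop@b0
  join b3 pred b2: b2 stop@b0
  join b4 pred b2: · stop@b2
  join b4 pred b7: b7→b4 stop@b2
  join b5 pred b1: b1 stop@b0
  join b5 pred b2: b2 stop@b0
  join b6 pred b3: b3 stop@b0
  join b6 pred b5: b5 stop@b0
  join b8 pred b4: b4→b2 stop@b0
  join b8 pred b6: b6 stop@b0
  b0: DF=∅
  b1: DF={b2,b3,b5}
  b2: DF={b2,b3,b5,b8}
  b3: DF={b6}
  b4: DF={b2,b4,b8}
  b5: DF={b6}
  b6: DF={b8}
  b7: DF={b2,b4}
  b8: DF=∅

φ for v: defs {b2,b4,b6}
  DF⁺ = {b2,b3,b4,b5,b6,b8}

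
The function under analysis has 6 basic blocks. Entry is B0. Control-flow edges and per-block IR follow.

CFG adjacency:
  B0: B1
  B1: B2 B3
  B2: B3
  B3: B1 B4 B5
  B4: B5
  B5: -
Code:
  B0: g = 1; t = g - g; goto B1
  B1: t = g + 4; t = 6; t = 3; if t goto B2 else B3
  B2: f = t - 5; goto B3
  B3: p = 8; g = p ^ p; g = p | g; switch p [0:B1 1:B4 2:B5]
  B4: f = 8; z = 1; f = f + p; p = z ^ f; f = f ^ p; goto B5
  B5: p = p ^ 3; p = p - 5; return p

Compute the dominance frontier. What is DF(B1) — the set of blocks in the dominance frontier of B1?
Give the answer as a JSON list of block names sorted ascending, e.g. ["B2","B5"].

idom tree: B1←B0 B2←B1 B3←B1 B4←B3 B5←B3
Dom at joins:
  B1: preds {B0,B3}: {B0} ∩ {B0,B1,B3} = {B0}; idom=B0
  B3: preds {B1,B2}: {B0,B1} ∩ {B0,B1,B2} = {B0,B1}; idom=B1
  B5: preds {B3,B4}: {B0,B1,B3} ∩ {B0,B1,B3,B4} = {B0,B1,B3}; idom=B3

Frontier:
  B1←B0: walk · to B0
  B1←B3: walk B3→B1 to B0
  B3←B1: walk · to B1
  B3←B2: walk B2 to B1
  B5←B3: walk · to B3
  B5←B4: walk B4 to B3
  B0 → ∅
  B1 → {B1}
  B2 → {B3}
  B3 → {B1}
  B4 → {B5}
  B5 → ∅

DF(B1) = ["B1"]

Answer: ["B1"]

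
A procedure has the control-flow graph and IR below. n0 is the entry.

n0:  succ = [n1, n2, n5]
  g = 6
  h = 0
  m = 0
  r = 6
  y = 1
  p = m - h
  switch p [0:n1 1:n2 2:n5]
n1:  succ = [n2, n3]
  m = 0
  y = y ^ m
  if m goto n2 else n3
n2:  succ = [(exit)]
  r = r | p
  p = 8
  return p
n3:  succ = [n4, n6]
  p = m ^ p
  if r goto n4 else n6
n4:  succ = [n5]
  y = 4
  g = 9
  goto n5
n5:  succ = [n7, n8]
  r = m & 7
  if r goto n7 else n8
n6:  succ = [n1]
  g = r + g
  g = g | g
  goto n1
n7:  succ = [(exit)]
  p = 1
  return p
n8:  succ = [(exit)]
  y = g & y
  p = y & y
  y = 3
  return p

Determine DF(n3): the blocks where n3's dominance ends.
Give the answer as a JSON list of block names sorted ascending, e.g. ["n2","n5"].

idom tree: n1←n0 n2←n0 n3←n1 n4←n3 n5←n0 n6←n3 n7←n5 n8←n5
Join-block Dom:
  n1: preds {n0,n6}: {n0} ∩ {n0,n1,n3,n6} = {n0}; idom=n0
  n2: preds {n0,n1}: {n0} ∩ {n0,n1} = {n0}; idom=n0
  n5: preds {n0,n4}: {n0} ∩ {n0,n1,n3,n4} = {n0}; idom=n0

DF walk-up:
  join n1 pred n0: · stop@n0
  join n1 pred n6: n6→n3→n1 stop@n0
  join n2 pred n0: · stop@n0
  join n2 pred n1: n1 stop@n0
  join n5 pred n0: · stop@n0
  join n5 pred n4: n4→n3→n1 stop@n0
  DF(n0)=∅
  DF(n1)={n1,n2,n5}
  DF(n2)=∅
  DF(n3)={n1,n5}
  DF(n4)={n5}
  DF(n5)=∅
  DF(n6)={n1}
  DF(n7)=∅
  DF(n8)=∅

DF(n3) = ["n1", "n5"]

Answer: ["n1", "n5"]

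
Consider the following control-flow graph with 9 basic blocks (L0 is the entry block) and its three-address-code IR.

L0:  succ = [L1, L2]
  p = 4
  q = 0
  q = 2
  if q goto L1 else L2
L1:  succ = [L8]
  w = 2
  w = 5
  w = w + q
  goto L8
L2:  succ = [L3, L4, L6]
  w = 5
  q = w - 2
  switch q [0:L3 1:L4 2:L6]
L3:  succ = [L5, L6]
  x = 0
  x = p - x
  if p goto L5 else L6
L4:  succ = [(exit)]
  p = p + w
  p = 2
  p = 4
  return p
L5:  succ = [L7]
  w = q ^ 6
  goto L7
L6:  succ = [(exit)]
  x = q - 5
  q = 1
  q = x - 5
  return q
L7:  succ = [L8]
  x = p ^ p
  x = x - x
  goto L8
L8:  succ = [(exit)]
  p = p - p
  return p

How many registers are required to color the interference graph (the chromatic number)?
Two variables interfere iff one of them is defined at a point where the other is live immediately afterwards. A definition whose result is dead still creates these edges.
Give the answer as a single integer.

Block summaries:
  L0: {p,q} / ∅
  L1: {w} / {q}
  L2: {q,w} / ∅
  L3: {x} / {p}
  L4: {p} / {p,w}
  L5: {w} / {q}
  L6: {q,x} / {q}
  L7: {x} / {p}
  L8: {p} / {p}

Backward fixpoint:
  live L0: ∅→{p,q}
  live L1: {p,q}→{p}
  live L2: {p}→{p,q,w}
  live L3: {p,q}→{p,q}
  live L4: {p,w}→∅
  live L5: {p,q}→{p}
  live L6: {q}→∅
  live L7: {p}→{p}
  live L8: {p}→∅

Interfere edges:
  p: {q,w,x}
  q: {p,w,x}
  w: {p,q}
  x: {p,q}

Registers:
  clique {p,q,w} ⇒ need ≥ 3
  assign p→R0 q→R1 w→R2 x→R2 — no edge inside a register ⇒ χ ≤ 3
  χ = 3

Answer: 3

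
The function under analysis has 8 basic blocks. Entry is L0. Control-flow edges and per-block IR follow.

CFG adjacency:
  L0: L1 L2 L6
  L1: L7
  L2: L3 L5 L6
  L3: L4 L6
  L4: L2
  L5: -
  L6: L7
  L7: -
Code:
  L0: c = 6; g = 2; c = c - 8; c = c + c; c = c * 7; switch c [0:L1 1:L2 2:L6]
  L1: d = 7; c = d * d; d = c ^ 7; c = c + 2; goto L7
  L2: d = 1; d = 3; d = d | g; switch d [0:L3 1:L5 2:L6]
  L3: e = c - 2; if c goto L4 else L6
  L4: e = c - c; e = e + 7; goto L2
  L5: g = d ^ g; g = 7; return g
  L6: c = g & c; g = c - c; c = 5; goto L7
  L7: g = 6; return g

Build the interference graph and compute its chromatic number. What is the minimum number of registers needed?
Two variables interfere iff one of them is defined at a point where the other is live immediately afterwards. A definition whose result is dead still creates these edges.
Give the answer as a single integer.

Answer: 3

Derivation:
def/use:
  L0: def={c,g} ue=∅
  L1: def={c,d} ue=∅
  L2: def={d} ue={g}
  L3: def={e} ue={c}
  L4: def={e} ue={c}
  L5: def={g} ue={d,g}
  L6: def={c,g} ue={c,g}
  L7: def={g} ue=∅

Live sets:
  L0 li=∅ lo={c,g}
  L1 li=∅ lo=∅
  L2 li={c,g} lo={c,d,g}
  L3 li={c,g} lo={c,g}
  L4 li={c,g} lo={c,g}
  L5 li={d,g} lo=∅
  L6 li={c,g} lo=∅
  L7 li=∅ lo=∅

Interfere edges:
  c — {d,e,g}
  d — {c,g}
  e — {c,g}
  g — {c,d,e}

Colouring:
  {c,d,g} pairwise interfere (3-clique) ⇒ χ ≥ 3
  assign c→R0 d→R2 e→R2 g→R1 — no edge inside a register ⇒ χ ≤ 3
  χ = 3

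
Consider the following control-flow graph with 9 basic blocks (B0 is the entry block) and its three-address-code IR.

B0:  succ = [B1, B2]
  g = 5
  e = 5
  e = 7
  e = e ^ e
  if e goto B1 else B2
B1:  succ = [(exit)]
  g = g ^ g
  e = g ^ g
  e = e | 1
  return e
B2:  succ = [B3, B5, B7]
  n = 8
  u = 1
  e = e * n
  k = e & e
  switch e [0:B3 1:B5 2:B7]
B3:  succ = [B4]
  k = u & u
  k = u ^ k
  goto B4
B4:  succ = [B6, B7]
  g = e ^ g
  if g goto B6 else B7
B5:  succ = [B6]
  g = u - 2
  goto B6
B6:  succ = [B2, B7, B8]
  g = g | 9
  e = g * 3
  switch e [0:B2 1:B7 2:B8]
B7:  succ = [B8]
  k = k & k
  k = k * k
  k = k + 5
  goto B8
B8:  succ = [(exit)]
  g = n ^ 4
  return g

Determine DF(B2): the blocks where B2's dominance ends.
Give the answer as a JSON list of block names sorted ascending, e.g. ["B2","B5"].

Answer: ["B2"]

Derivation:
idom tree: B1←B0 B2←B0 B3←B2 B4←B3 B5←B2 B6←B2 B7←B2 B8←B2
Dom at joins:
  B2: preds {B0,B6}: {B0} ∩ {B0,B2,B6} = {B0}; idom=B0
  B6: preds {B4,B5}: {B0,B2,B3,B4} ∩ {B0,B2,B5} = {B0,B2}; idom=B2
  B7: preds {B2,B4,B6}: {B0,B2} ∩ {B0,B2,B3,B4} ∩ {B0,B2,B6} = {B0,B2}; idom=B2
  B8: preds {B6,B7}: {B0,B2,B6} ∩ {B0,B2,B7} = {B0,B2}; idom=B2

DF derivation:
  join B2 pred B0: · stop@B0
  join B2 pred B6: B6→B2 stop@B0
  join B6 pred B4: B4→B3 stop@B2
  join B6 pred B5: B5 stop@B2
  join B7 pred B2: · stop@B2
  join B7 pred B4: B4→B3 stop@B2
  join B7 pred B6: B6 stop@B2
  join B8 pred B6: B6 stop@B2
  join B8 pred B7: B7 stop@B2
  B0: DF=∅
  B1: DF=∅
  B2: DF={B2}
  B3: DF={B6,B7}
  B4: DF={B6,B7}
  B5: DF={B6}
  B6: DF={B2,B7,B8}
  B7: DF={B8}
  B8: DF=∅

DF(B2) = ["B2"]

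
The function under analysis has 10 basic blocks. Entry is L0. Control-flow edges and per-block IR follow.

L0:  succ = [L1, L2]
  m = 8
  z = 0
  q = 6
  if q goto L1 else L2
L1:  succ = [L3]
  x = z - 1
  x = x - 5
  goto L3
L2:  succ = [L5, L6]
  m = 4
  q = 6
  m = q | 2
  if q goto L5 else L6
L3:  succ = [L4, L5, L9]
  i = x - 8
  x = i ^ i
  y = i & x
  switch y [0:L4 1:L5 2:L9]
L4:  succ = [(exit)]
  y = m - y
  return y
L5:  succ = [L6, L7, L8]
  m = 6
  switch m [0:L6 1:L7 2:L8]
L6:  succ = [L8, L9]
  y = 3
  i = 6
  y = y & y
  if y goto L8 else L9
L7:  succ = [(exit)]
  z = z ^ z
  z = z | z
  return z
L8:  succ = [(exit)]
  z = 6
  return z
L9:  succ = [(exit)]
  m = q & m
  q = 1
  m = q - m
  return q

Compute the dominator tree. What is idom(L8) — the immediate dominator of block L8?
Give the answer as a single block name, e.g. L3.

Answer: L0

Analysis:
idom tree: L1←L0 L2←L0 L3←L1 L4←L3 L5←L0 L6←L0 L7←L5 L8←L0 L9←L0
Join-block Dom:
  L5: preds {L2,L3}: {L0,L2} ∩ {L0,L1,L3} = {L0}; idom=L0
  L6: preds {L2,L5}: {L0,L2} ∩ {L0,L5} = {L0}; idom=L0
  L8: preds {L5,L6}: {L0,L5} ∩ {L0,L6} = {L0}; idom=L0
  L9: preds {L3,L6}: {L0,L1,L3} ∩ {L0,L6} = {L0}; idom=L0

idom(L8) = L0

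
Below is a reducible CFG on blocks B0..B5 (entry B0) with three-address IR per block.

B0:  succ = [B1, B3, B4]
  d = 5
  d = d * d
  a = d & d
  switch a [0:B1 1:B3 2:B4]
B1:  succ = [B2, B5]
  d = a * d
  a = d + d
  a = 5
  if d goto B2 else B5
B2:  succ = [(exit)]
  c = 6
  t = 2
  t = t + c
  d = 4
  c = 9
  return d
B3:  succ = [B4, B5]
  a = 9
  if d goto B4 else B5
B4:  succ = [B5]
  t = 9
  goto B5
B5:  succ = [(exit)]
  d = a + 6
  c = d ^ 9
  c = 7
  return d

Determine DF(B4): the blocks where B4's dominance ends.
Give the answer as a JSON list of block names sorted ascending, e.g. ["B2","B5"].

idom tree: B1←B0 B2←B1 B3←B0 B4←B0 B5←B0
Dom at joins:
  B4: preds {B0,B3}: {B0} ∩ {B0,B3} = {B0}; idom=B0
  B5: preds {B1,B3,B4}: {B0,B1} ∩ {B0,B3} ∩ {B0,B4} = {B0}; idom=B0

DF walk-up:
  B4←B0: walk · to B0
  B4←B3: walk B3 to B0
  B5←B1: walk B1 to B0
  B5←B3: walk B3 to B0
  B5←B4: walk B4 to B0
  B0: DF=∅
  B1: DF={B5}
  B2: DF=∅
  B3: DF={B4,B5}
  B4: DF={B5}
  B5: DF=∅

DF(B4) = ["B5"]

Answer: ["B5"]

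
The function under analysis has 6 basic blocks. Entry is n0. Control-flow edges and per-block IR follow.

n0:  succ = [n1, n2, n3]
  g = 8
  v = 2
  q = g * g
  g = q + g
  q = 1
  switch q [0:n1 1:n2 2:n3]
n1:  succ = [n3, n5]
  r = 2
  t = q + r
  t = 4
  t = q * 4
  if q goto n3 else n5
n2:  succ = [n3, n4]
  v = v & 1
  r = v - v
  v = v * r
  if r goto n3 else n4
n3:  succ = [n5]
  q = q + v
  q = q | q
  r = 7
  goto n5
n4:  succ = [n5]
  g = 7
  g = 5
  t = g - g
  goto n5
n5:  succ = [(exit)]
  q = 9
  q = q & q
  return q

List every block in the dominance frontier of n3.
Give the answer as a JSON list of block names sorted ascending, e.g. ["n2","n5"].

Answer: ["n5"]

Working:
idom tree: n1←n0 n2←n0 n3←n0 n4←n2 n5←n0
Dom∩ at merges:
  n3: preds {n0,n1,n2}: {n0} ∩ {n0,n1} ∩ {n0,n2} = {n0}; idom=n0
  n5: preds {n1,n3,n4}: {n0,n1} ∩ {n0,n3} ∩ {n0,n2,n4} = {n0}; idom=n0

Frontier:
  n3←n0: walk · to n0
  n3←n1: walk n1 to n0
  n3←n2: walk n2 to n0
  n5←n1: walk n1 to n0
  n5←n3: walk n3 to n0
  n5←n4: walk n4→n2 to n0
  n0 → ∅
  n1 → {n3,n5}
  n2 → {n3,n5}
  n3 → {n5}
  n4 → {n5}
  n5 → ∅

DF(n3) = ["n5"]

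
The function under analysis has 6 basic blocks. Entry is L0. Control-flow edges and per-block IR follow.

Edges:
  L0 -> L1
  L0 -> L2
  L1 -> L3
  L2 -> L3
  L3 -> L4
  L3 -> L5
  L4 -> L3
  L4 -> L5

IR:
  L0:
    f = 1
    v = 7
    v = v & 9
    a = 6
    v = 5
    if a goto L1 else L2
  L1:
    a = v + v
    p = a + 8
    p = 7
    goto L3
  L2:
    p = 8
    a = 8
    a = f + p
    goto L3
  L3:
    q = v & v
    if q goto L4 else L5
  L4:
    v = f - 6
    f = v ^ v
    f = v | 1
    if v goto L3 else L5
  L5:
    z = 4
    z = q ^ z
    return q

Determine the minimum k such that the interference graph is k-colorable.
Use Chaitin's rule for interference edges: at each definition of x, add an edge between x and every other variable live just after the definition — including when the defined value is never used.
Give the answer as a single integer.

Answer: 4

Derivation:
Block summaries:
  L0: {a,f,v} / ∅
  L1: {a,p} / {v}
  L2: {a,p} / {f}
  L3: {q} / {v}
  L4: {f,v} / {f}
  L5: {z} / {q}

Backward fixpoint:
  L0 li=∅ lo={f,v}
  L1 li={f,v} lo={f,v}
  L2 li={f,v} lo={f,v}
  L3 li={f,v} lo={f,q}
  L4 li={f,q} lo={f,q,v}
  L5 li={q} lo=∅

Interfere edges:
  a — {f,p,v}
  f — {a,p,q,v}
  p — {a,f,v}
  q — {f,v,z}
  v — {a,f,p,q}
  z — {q}

Chromatic number:
  clique {a,f,p,v} ⇒ need ≥ 4
  4-colouring: r0={f,z}  r1={v}  r2={a,q}  r3={p}
  χ = 4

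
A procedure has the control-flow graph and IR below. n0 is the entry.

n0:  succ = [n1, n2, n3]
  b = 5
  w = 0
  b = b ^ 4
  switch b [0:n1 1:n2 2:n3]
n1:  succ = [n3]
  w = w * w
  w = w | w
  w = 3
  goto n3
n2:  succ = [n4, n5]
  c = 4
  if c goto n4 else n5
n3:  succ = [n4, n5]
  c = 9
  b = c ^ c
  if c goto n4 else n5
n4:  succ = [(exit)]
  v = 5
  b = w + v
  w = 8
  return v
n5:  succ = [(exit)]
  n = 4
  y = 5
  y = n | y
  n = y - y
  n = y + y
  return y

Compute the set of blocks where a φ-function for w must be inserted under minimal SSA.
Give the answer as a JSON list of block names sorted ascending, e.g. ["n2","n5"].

Answer: ["n3", "n4", "n5"]

Working:
idom tree: n1←n0 n2←n0 n3←n0 n4←n0 n5←n0
Dom at joins:
  n3: preds {n0,n1}: {n0} ∩ {n0,n1} = {n0}; idom=n0
  n4: preds {n2,n3}: {n0,n2} ∩ {n0,n3} = {n0}; idom=n0
  n5: preds {n2,n3}: {n0,n2} ∩ {n0,n3} = {n0}; idom=n0

Frontier:
  join n3 pred n0: · stop@n0
  join n3 pred n1: n1 stop@n0
  join n4 pred n2: n2 stop@n0
  join n4 pred n3: n3 stop@n0
  join n5 pred n2: n2 stop@n0
  join n5 pred n3: n3 stop@n0
  n0: DF=∅
  n1: DF={n3}
  n2: DF={n4,n5}
  n3: DF={n4,n5}
  n4: DF=∅
  n5: DF=∅

φ for w: defs {n0,n1,n4}
  DF⁺ = {n3,n4,n5}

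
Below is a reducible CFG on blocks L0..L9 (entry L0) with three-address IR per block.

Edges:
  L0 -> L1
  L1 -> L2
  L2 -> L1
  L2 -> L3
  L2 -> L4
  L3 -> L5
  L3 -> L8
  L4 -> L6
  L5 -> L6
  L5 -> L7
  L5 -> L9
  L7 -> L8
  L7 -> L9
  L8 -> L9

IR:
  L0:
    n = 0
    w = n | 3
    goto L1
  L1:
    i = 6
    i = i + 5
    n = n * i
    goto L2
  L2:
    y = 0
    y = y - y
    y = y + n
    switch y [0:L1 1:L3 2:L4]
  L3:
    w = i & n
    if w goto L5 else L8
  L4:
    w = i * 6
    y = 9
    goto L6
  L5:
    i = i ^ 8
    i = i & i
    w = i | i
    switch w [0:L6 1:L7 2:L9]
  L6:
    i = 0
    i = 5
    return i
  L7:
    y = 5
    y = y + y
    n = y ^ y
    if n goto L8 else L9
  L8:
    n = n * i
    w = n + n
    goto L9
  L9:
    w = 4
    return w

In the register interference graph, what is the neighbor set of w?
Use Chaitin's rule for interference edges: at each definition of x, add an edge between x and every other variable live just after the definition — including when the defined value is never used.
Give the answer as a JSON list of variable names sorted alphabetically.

Block summaries:
  L0 def {n,w} use ∅
  L1 def {i,n} use {n}
  L2 def {y} use {n}
  L3 def {w} use {i,n}
  L4 def {w,y} use {i}
  L5 def {i,w} use {i}
  L6 def {i} use ∅
  L7 def {n,y} use ∅
  L8 def {n,w} use {i,n}
  L9 def {w} use ∅

Backward fixpoint:
  L0: in=∅ out={n}
  L1: in={n} out={i,n}
  L2: in={i,n} out={i,n}
  L3: in={i,n} out={i,n}
  L4: in={i} out=∅
  L5: in={i} out={i}
  L6: in=∅ out=∅
  L7: in={i} out={i,n}
  L8: in={i,n} out=∅
  L9: in=∅ out=∅

Conflict graph:
  i↔{n,w,y}
  n↔{i,w,y}
  w↔{i,n}
  y↔{i,n}

N(w) = ["i", "n"]

Answer: ["i", "n"]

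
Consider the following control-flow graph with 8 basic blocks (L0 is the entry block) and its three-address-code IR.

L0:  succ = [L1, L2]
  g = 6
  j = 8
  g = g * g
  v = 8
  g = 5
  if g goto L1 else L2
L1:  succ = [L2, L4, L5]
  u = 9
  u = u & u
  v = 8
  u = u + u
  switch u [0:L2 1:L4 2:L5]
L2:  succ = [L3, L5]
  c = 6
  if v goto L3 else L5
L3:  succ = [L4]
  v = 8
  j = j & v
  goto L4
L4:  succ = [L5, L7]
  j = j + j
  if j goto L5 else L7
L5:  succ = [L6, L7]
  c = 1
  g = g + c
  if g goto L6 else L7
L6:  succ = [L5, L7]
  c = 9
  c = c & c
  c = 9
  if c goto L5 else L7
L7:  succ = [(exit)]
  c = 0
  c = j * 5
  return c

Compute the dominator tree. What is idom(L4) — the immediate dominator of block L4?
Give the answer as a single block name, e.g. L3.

Answer: L0

Analysis:
idom tree: L1←L0 L2←L0 L3←L2 L4←L0 L5←L0 L6←L5 L7←L0
Dom∩ at merges:
  L2: preds {L0,L1}: {L0} ∩ {L0,L1} = {L0}; idom=L0
  L4: preds {L1,L3}: {L0,L1} ∩ {L0,L2,L3} = {L0}; idom=L0
  L5: preds {L1,L2,L4,L6}: {L0,L1} ∩ {L0,L2} ∩ {L0,L4} ∩ {L0,L5,L6} = {L0}; idom=L0
  L7: preds {L4,L5,L6}: {L0,L4} ∩ {L0,L5} ∩ {L0,L5,L6} = {L0}; idom=L0

idom(L4) = L0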